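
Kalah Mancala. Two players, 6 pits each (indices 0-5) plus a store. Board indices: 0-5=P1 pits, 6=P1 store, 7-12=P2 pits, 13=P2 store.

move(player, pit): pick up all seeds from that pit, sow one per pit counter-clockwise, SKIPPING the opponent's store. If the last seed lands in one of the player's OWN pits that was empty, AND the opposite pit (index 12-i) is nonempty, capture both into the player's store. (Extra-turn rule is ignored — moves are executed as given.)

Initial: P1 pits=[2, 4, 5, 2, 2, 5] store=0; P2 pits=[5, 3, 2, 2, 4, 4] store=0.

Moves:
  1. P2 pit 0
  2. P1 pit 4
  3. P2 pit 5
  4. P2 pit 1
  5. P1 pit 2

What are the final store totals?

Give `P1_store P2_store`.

Move 1: P2 pit0 -> P1=[2,4,5,2,2,5](0) P2=[0,4,3,3,5,5](0)
Move 2: P1 pit4 -> P1=[2,4,5,2,0,6](1) P2=[0,4,3,3,5,5](0)
Move 3: P2 pit5 -> P1=[3,5,6,3,0,6](1) P2=[0,4,3,3,5,0](1)
Move 4: P2 pit1 -> P1=[0,5,6,3,0,6](1) P2=[0,0,4,4,6,0](5)
Move 5: P1 pit2 -> P1=[0,5,0,4,1,7](2) P2=[1,1,4,4,6,0](5)

Answer: 2 5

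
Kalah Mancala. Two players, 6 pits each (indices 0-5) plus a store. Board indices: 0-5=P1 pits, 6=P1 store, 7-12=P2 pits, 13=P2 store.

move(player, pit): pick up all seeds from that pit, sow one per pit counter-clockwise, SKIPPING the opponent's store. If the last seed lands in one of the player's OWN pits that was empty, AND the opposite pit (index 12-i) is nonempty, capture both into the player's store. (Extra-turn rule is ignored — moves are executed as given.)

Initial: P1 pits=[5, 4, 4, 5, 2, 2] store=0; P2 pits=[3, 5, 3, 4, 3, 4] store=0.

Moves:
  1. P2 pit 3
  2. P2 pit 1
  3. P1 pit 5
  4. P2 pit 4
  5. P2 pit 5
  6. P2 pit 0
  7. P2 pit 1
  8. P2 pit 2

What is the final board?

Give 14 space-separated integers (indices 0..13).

Answer: 9 1 6 6 3 1 1 0 0 0 3 1 1 12

Derivation:
Move 1: P2 pit3 -> P1=[6,4,4,5,2,2](0) P2=[3,5,3,0,4,5](1)
Move 2: P2 pit1 -> P1=[6,4,4,5,2,2](0) P2=[3,0,4,1,5,6](2)
Move 3: P1 pit5 -> P1=[6,4,4,5,2,0](1) P2=[4,0,4,1,5,6](2)
Move 4: P2 pit4 -> P1=[7,5,5,5,2,0](1) P2=[4,0,4,1,0,7](3)
Move 5: P2 pit5 -> P1=[8,6,6,6,3,1](1) P2=[4,0,4,1,0,0](4)
Move 6: P2 pit0 -> P1=[8,0,6,6,3,1](1) P2=[0,1,5,2,0,0](11)
Move 7: P2 pit1 -> P1=[8,0,6,6,3,1](1) P2=[0,0,6,2,0,0](11)
Move 8: P2 pit2 -> P1=[9,1,6,6,3,1](1) P2=[0,0,0,3,1,1](12)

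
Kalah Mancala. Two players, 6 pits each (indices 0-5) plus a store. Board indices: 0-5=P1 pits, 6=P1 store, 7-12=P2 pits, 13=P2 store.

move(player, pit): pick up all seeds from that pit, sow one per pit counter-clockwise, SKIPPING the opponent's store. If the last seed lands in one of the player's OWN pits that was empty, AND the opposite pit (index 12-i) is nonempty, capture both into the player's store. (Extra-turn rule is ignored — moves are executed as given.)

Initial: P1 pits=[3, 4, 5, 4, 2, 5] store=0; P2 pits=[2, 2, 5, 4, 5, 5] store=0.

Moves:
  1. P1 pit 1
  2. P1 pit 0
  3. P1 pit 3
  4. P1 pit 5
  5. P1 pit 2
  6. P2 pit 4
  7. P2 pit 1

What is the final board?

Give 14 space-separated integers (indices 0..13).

Move 1: P1 pit1 -> P1=[3,0,6,5,3,6](0) P2=[2,2,5,4,5,5](0)
Move 2: P1 pit0 -> P1=[0,1,7,6,3,6](0) P2=[2,2,5,4,5,5](0)
Move 3: P1 pit3 -> P1=[0,1,7,0,4,7](1) P2=[3,3,6,4,5,5](0)
Move 4: P1 pit5 -> P1=[0,1,7,0,4,0](2) P2=[4,4,7,5,6,6](0)
Move 5: P1 pit2 -> P1=[0,1,0,1,5,1](3) P2=[5,5,8,5,6,6](0)
Move 6: P2 pit4 -> P1=[1,2,1,2,5,1](3) P2=[5,5,8,5,0,7](1)
Move 7: P2 pit1 -> P1=[1,2,1,2,5,1](3) P2=[5,0,9,6,1,8](2)

Answer: 1 2 1 2 5 1 3 5 0 9 6 1 8 2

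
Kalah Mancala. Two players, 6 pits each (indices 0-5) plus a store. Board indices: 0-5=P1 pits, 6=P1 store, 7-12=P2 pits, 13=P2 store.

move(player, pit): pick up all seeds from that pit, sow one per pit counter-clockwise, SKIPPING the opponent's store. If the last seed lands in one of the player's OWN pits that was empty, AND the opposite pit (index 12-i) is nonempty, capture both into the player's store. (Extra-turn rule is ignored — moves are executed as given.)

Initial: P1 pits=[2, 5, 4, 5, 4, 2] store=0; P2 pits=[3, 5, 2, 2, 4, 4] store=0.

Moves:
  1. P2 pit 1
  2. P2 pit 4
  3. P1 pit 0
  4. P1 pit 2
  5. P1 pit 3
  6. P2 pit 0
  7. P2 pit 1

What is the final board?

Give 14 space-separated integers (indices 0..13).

Answer: 0 7 0 0 6 4 2 0 0 6 6 2 7 2

Derivation:
Move 1: P2 pit1 -> P1=[2,5,4,5,4,2](0) P2=[3,0,3,3,5,5](1)
Move 2: P2 pit4 -> P1=[3,6,5,5,4,2](0) P2=[3,0,3,3,0,6](2)
Move 3: P1 pit0 -> P1=[0,7,6,6,4,2](0) P2=[3,0,3,3,0,6](2)
Move 4: P1 pit2 -> P1=[0,7,0,7,5,3](1) P2=[4,1,3,3,0,6](2)
Move 5: P1 pit3 -> P1=[0,7,0,0,6,4](2) P2=[5,2,4,4,0,6](2)
Move 6: P2 pit0 -> P1=[0,7,0,0,6,4](2) P2=[0,3,5,5,1,7](2)
Move 7: P2 pit1 -> P1=[0,7,0,0,6,4](2) P2=[0,0,6,6,2,7](2)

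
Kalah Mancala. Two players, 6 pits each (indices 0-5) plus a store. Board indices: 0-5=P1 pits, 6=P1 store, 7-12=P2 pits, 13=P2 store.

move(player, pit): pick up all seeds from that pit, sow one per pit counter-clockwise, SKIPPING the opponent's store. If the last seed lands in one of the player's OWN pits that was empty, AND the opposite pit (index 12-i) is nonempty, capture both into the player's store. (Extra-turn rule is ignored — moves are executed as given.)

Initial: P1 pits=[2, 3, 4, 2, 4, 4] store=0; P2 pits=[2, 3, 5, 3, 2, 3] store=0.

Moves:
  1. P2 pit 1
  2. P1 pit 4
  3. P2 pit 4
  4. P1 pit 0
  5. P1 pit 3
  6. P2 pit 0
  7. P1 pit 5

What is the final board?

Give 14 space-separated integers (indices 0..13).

Answer: 0 4 5 0 1 0 3 1 3 8 6 1 4 1

Derivation:
Move 1: P2 pit1 -> P1=[2,3,4,2,4,4](0) P2=[2,0,6,4,3,3](0)
Move 2: P1 pit4 -> P1=[2,3,4,2,0,5](1) P2=[3,1,6,4,3,3](0)
Move 3: P2 pit4 -> P1=[3,3,4,2,0,5](1) P2=[3,1,6,4,0,4](1)
Move 4: P1 pit0 -> P1=[0,4,5,3,0,5](1) P2=[3,1,6,4,0,4](1)
Move 5: P1 pit3 -> P1=[0,4,5,0,1,6](2) P2=[3,1,6,4,0,4](1)
Move 6: P2 pit0 -> P1=[0,4,5,0,1,6](2) P2=[0,2,7,5,0,4](1)
Move 7: P1 pit5 -> P1=[0,4,5,0,1,0](3) P2=[1,3,8,6,1,4](1)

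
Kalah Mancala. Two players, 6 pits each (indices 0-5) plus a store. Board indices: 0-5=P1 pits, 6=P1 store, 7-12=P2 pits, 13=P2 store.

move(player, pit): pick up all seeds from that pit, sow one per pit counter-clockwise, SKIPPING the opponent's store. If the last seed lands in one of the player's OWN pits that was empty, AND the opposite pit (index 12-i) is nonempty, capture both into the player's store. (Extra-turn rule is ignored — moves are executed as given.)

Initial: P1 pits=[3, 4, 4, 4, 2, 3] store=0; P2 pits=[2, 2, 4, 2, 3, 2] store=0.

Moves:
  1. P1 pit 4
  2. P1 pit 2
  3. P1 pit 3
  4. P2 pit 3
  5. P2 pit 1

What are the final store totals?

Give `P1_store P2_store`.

Move 1: P1 pit4 -> P1=[3,4,4,4,0,4](1) P2=[2,2,4,2,3,2](0)
Move 2: P1 pit2 -> P1=[3,4,0,5,1,5](2) P2=[2,2,4,2,3,2](0)
Move 3: P1 pit3 -> P1=[3,4,0,0,2,6](3) P2=[3,3,4,2,3,2](0)
Move 4: P2 pit3 -> P1=[3,4,0,0,2,6](3) P2=[3,3,4,0,4,3](0)
Move 5: P2 pit1 -> P1=[3,4,0,0,2,6](3) P2=[3,0,5,1,5,3](0)

Answer: 3 0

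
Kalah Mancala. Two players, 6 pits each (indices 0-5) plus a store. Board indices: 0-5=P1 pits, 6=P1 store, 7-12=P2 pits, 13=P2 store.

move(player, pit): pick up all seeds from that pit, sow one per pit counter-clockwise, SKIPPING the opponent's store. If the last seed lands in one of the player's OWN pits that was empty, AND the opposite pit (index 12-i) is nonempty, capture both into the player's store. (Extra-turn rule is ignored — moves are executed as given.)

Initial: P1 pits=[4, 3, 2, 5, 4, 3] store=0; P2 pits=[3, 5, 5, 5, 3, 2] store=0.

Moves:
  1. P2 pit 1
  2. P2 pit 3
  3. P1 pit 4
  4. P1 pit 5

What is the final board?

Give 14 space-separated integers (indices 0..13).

Answer: 5 4 3 5 0 0 2 5 2 7 0 5 4 2

Derivation:
Move 1: P2 pit1 -> P1=[4,3,2,5,4,3](0) P2=[3,0,6,6,4,3](1)
Move 2: P2 pit3 -> P1=[5,4,3,5,4,3](0) P2=[3,0,6,0,5,4](2)
Move 3: P1 pit4 -> P1=[5,4,3,5,0,4](1) P2=[4,1,6,0,5,4](2)
Move 4: P1 pit5 -> P1=[5,4,3,5,0,0](2) P2=[5,2,7,0,5,4](2)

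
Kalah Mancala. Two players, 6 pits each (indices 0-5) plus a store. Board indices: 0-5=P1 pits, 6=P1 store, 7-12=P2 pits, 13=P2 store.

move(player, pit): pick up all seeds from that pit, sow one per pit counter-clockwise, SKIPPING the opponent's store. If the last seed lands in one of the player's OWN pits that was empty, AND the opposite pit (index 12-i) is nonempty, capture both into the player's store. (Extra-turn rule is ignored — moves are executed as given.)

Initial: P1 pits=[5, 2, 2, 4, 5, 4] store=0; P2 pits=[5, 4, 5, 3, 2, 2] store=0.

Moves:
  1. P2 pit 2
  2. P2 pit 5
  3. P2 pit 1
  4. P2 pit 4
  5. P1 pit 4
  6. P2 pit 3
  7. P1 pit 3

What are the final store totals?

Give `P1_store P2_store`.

Move 1: P2 pit2 -> P1=[6,2,2,4,5,4](0) P2=[5,4,0,4,3,3](1)
Move 2: P2 pit5 -> P1=[7,3,2,4,5,4](0) P2=[5,4,0,4,3,0](2)
Move 3: P2 pit1 -> P1=[0,3,2,4,5,4](0) P2=[5,0,1,5,4,0](10)
Move 4: P2 pit4 -> P1=[1,4,2,4,5,4](0) P2=[5,0,1,5,0,1](11)
Move 5: P1 pit4 -> P1=[1,4,2,4,0,5](1) P2=[6,1,2,5,0,1](11)
Move 6: P2 pit3 -> P1=[2,5,2,4,0,5](1) P2=[6,1,2,0,1,2](12)
Move 7: P1 pit3 -> P1=[2,5,2,0,1,6](2) P2=[7,1,2,0,1,2](12)

Answer: 2 12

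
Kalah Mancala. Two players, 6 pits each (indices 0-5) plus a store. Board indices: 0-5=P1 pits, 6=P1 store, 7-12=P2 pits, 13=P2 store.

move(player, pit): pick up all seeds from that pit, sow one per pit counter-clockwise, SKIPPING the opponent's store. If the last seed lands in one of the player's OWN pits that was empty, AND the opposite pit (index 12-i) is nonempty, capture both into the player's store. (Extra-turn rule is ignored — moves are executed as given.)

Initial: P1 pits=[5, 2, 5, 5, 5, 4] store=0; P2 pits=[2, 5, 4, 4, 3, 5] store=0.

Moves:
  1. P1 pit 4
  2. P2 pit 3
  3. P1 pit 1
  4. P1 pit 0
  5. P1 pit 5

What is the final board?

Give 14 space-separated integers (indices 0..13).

Move 1: P1 pit4 -> P1=[5,2,5,5,0,5](1) P2=[3,6,5,4,3,5](0)
Move 2: P2 pit3 -> P1=[6,2,5,5,0,5](1) P2=[3,6,5,0,4,6](1)
Move 3: P1 pit1 -> P1=[6,0,6,6,0,5](1) P2=[3,6,5,0,4,6](1)
Move 4: P1 pit0 -> P1=[0,1,7,7,1,6](2) P2=[3,6,5,0,4,6](1)
Move 5: P1 pit5 -> P1=[0,1,7,7,1,0](3) P2=[4,7,6,1,5,6](1)

Answer: 0 1 7 7 1 0 3 4 7 6 1 5 6 1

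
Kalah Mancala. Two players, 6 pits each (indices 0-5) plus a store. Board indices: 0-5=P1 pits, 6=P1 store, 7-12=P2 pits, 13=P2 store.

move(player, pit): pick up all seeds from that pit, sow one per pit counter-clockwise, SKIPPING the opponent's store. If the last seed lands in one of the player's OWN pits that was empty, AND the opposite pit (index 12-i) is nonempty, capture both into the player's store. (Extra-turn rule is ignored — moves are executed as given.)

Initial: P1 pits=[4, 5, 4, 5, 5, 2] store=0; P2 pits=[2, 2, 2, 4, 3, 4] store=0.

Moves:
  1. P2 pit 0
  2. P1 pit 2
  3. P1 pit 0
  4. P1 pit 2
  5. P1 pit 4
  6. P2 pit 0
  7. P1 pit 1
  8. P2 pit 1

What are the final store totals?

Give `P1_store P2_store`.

Move 1: P2 pit0 -> P1=[4,5,4,5,5,2](0) P2=[0,3,3,4,3,4](0)
Move 2: P1 pit2 -> P1=[4,5,0,6,6,3](1) P2=[0,3,3,4,3,4](0)
Move 3: P1 pit0 -> P1=[0,6,1,7,7,3](1) P2=[0,3,3,4,3,4](0)
Move 4: P1 pit2 -> P1=[0,6,0,8,7,3](1) P2=[0,3,3,4,3,4](0)
Move 5: P1 pit4 -> P1=[0,6,0,8,0,4](2) P2=[1,4,4,5,4,4](0)
Move 6: P2 pit0 -> P1=[0,6,0,8,0,4](2) P2=[0,5,4,5,4,4](0)
Move 7: P1 pit1 -> P1=[0,0,1,9,1,5](3) P2=[1,5,4,5,4,4](0)
Move 8: P2 pit1 -> P1=[0,0,1,9,1,5](3) P2=[1,0,5,6,5,5](1)

Answer: 3 1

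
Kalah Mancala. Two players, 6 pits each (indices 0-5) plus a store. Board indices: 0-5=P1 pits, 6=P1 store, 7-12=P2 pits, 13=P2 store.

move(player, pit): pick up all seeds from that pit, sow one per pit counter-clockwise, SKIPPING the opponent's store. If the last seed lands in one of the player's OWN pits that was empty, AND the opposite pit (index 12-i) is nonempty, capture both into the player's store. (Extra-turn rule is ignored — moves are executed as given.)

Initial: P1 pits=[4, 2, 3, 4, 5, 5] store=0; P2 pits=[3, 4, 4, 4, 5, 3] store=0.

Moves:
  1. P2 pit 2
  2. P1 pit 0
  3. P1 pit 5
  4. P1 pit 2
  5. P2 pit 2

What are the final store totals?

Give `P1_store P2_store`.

Answer: 2 1

Derivation:
Move 1: P2 pit2 -> P1=[4,2,3,4,5,5](0) P2=[3,4,0,5,6,4](1)
Move 2: P1 pit0 -> P1=[0,3,4,5,6,5](0) P2=[3,4,0,5,6,4](1)
Move 3: P1 pit5 -> P1=[0,3,4,5,6,0](1) P2=[4,5,1,6,6,4](1)
Move 4: P1 pit2 -> P1=[0,3,0,6,7,1](2) P2=[4,5,1,6,6,4](1)
Move 5: P2 pit2 -> P1=[0,3,0,6,7,1](2) P2=[4,5,0,7,6,4](1)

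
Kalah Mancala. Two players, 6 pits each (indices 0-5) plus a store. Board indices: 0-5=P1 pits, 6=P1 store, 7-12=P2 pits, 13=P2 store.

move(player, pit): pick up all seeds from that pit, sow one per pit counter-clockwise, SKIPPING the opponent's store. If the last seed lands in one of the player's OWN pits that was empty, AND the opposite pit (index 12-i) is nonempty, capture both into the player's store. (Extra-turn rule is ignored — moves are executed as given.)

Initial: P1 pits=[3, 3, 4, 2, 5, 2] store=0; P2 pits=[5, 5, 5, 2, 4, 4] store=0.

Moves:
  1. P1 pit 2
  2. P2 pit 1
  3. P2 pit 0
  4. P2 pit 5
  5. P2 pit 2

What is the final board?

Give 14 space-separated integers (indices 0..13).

Answer: 5 5 2 4 7 3 1 0 1 0 5 7 1 3

Derivation:
Move 1: P1 pit2 -> P1=[3,3,0,3,6,3](1) P2=[5,5,5,2,4,4](0)
Move 2: P2 pit1 -> P1=[3,3,0,3,6,3](1) P2=[5,0,6,3,5,5](1)
Move 3: P2 pit0 -> P1=[3,3,0,3,6,3](1) P2=[0,1,7,4,6,6](1)
Move 4: P2 pit5 -> P1=[4,4,1,4,7,3](1) P2=[0,1,7,4,6,0](2)
Move 5: P2 pit2 -> P1=[5,5,2,4,7,3](1) P2=[0,1,0,5,7,1](3)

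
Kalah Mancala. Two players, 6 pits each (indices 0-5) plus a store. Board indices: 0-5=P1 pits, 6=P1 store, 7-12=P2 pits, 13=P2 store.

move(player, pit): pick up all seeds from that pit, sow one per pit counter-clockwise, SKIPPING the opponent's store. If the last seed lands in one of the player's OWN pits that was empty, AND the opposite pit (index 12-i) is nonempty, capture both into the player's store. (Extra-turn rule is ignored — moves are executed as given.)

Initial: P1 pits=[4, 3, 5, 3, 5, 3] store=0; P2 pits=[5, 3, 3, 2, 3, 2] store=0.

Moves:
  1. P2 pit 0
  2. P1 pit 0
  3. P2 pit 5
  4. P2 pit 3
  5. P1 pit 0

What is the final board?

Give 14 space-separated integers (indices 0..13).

Move 1: P2 pit0 -> P1=[4,3,5,3,5,3](0) P2=[0,4,4,3,4,3](0)
Move 2: P1 pit0 -> P1=[0,4,6,4,6,3](0) P2=[0,4,4,3,4,3](0)
Move 3: P2 pit5 -> P1=[1,5,6,4,6,3](0) P2=[0,4,4,3,4,0](1)
Move 4: P2 pit3 -> P1=[1,5,6,4,6,3](0) P2=[0,4,4,0,5,1](2)
Move 5: P1 pit0 -> P1=[0,6,6,4,6,3](0) P2=[0,4,4,0,5,1](2)

Answer: 0 6 6 4 6 3 0 0 4 4 0 5 1 2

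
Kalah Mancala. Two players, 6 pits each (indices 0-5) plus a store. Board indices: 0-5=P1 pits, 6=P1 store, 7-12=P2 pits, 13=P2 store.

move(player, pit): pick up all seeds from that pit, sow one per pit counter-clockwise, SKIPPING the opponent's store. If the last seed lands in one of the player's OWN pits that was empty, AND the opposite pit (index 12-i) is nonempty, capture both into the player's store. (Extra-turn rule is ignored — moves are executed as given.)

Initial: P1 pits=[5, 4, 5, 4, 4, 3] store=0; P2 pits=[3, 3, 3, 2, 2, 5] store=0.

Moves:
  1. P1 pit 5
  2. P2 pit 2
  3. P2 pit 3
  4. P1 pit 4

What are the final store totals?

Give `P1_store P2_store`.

Answer: 2 1

Derivation:
Move 1: P1 pit5 -> P1=[5,4,5,4,4,0](1) P2=[4,4,3,2,2,5](0)
Move 2: P2 pit2 -> P1=[5,4,5,4,4,0](1) P2=[4,4,0,3,3,6](0)
Move 3: P2 pit3 -> P1=[5,4,5,4,4,0](1) P2=[4,4,0,0,4,7](1)
Move 4: P1 pit4 -> P1=[5,4,5,4,0,1](2) P2=[5,5,0,0,4,7](1)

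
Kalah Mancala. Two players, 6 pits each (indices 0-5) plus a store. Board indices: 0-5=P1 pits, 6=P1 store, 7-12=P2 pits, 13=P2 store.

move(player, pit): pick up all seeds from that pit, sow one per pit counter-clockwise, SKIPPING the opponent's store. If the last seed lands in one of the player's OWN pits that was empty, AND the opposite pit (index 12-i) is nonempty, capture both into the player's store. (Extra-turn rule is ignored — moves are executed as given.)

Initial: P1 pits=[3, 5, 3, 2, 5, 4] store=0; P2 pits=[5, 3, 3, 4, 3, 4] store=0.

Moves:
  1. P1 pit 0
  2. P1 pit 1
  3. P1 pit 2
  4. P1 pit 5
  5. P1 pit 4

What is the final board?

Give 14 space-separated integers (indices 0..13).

Answer: 0 0 0 5 0 1 4 9 5 5 6 5 4 0

Derivation:
Move 1: P1 pit0 -> P1=[0,6,4,3,5,4](0) P2=[5,3,3,4,3,4](0)
Move 2: P1 pit1 -> P1=[0,0,5,4,6,5](1) P2=[6,3,3,4,3,4](0)
Move 3: P1 pit2 -> P1=[0,0,0,5,7,6](2) P2=[7,3,3,4,3,4](0)
Move 4: P1 pit5 -> P1=[0,0,0,5,7,0](3) P2=[8,4,4,5,4,4](0)
Move 5: P1 pit4 -> P1=[0,0,0,5,0,1](4) P2=[9,5,5,6,5,4](0)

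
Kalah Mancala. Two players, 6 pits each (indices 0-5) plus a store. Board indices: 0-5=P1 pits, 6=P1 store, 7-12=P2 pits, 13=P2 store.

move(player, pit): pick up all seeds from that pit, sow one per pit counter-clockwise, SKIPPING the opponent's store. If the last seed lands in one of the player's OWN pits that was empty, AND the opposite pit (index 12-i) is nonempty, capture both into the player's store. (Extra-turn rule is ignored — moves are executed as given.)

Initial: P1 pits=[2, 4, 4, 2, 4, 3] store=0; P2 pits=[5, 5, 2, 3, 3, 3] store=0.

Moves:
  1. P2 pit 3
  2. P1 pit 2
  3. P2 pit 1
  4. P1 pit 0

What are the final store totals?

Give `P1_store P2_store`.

Answer: 3 2

Derivation:
Move 1: P2 pit3 -> P1=[2,4,4,2,4,3](0) P2=[5,5,2,0,4,4](1)
Move 2: P1 pit2 -> P1=[2,4,0,3,5,4](1) P2=[5,5,2,0,4,4](1)
Move 3: P2 pit1 -> P1=[2,4,0,3,5,4](1) P2=[5,0,3,1,5,5](2)
Move 4: P1 pit0 -> P1=[0,5,0,3,5,4](3) P2=[5,0,3,0,5,5](2)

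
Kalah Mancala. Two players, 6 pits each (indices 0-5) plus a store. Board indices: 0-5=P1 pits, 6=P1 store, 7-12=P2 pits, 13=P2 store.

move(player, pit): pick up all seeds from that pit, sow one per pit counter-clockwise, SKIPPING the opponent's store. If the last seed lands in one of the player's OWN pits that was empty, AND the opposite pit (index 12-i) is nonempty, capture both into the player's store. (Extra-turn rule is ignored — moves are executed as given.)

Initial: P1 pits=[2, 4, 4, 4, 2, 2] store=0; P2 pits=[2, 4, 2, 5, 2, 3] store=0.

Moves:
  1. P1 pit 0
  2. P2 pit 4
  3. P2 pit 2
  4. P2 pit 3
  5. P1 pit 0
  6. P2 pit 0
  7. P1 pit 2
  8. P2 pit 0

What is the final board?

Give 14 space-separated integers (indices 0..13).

Move 1: P1 pit0 -> P1=[0,5,5,4,2,2](0) P2=[2,4,2,5,2,3](0)
Move 2: P2 pit4 -> P1=[0,5,5,4,2,2](0) P2=[2,4,2,5,0,4](1)
Move 3: P2 pit2 -> P1=[0,0,5,4,2,2](0) P2=[2,4,0,6,0,4](7)
Move 4: P2 pit3 -> P1=[1,1,6,4,2,2](0) P2=[2,4,0,0,1,5](8)
Move 5: P1 pit0 -> P1=[0,2,6,4,2,2](0) P2=[2,4,0,0,1,5](8)
Move 6: P2 pit0 -> P1=[0,2,6,0,2,2](0) P2=[0,5,0,0,1,5](13)
Move 7: P1 pit2 -> P1=[0,2,0,1,3,3](1) P2=[1,6,0,0,1,5](13)
Move 8: P2 pit0 -> P1=[0,2,0,1,3,3](1) P2=[0,7,0,0,1,5](13)

Answer: 0 2 0 1 3 3 1 0 7 0 0 1 5 13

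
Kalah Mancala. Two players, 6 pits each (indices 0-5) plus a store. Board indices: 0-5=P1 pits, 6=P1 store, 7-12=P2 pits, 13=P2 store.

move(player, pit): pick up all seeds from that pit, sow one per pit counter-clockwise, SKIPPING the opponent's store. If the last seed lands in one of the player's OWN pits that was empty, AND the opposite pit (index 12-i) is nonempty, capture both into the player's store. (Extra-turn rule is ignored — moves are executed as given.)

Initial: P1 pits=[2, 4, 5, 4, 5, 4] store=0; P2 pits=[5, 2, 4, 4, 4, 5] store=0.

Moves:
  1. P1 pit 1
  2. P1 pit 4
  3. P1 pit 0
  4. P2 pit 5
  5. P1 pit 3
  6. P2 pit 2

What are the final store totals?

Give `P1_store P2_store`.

Move 1: P1 pit1 -> P1=[2,0,6,5,6,5](0) P2=[5,2,4,4,4,5](0)
Move 2: P1 pit4 -> P1=[2,0,6,5,0,6](1) P2=[6,3,5,5,4,5](0)
Move 3: P1 pit0 -> P1=[0,1,7,5,0,6](1) P2=[6,3,5,5,4,5](0)
Move 4: P2 pit5 -> P1=[1,2,8,6,0,6](1) P2=[6,3,5,5,4,0](1)
Move 5: P1 pit3 -> P1=[1,2,8,0,1,7](2) P2=[7,4,6,5,4,0](1)
Move 6: P2 pit2 -> P1=[2,3,8,0,1,7](2) P2=[7,4,0,6,5,1](2)

Answer: 2 2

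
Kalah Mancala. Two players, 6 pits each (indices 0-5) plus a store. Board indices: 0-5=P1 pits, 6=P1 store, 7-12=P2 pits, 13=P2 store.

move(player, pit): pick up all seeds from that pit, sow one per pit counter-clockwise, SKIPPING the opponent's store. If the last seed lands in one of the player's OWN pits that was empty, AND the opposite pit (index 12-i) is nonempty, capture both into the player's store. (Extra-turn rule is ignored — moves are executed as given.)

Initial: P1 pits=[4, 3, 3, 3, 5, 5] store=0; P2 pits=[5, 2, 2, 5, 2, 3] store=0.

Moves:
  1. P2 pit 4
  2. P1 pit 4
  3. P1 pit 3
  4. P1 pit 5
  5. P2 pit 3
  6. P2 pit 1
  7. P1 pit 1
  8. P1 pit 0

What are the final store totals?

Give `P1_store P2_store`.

Move 1: P2 pit4 -> P1=[4,3,3,3,5,5](0) P2=[5,2,2,5,0,4](1)
Move 2: P1 pit4 -> P1=[4,3,3,3,0,6](1) P2=[6,3,3,5,0,4](1)
Move 3: P1 pit3 -> P1=[4,3,3,0,1,7](2) P2=[6,3,3,5,0,4](1)
Move 4: P1 pit5 -> P1=[4,3,3,0,1,0](3) P2=[7,4,4,6,1,5](1)
Move 5: P2 pit3 -> P1=[5,4,4,0,1,0](3) P2=[7,4,4,0,2,6](2)
Move 6: P2 pit1 -> P1=[5,4,4,0,1,0](3) P2=[7,0,5,1,3,7](2)
Move 7: P1 pit1 -> P1=[5,0,5,1,2,0](11) P2=[0,0,5,1,3,7](2)
Move 8: P1 pit0 -> P1=[0,1,6,2,3,1](11) P2=[0,0,5,1,3,7](2)

Answer: 11 2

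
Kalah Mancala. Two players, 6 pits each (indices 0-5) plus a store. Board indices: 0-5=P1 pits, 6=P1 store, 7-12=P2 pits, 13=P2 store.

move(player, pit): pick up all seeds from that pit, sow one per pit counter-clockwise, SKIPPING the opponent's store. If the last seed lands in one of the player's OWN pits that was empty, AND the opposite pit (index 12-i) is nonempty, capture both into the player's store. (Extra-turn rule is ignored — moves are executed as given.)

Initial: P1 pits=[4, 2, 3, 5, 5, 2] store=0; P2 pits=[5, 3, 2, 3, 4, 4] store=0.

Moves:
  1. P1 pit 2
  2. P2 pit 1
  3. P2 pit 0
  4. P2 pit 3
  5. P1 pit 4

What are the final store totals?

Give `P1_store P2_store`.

Move 1: P1 pit2 -> P1=[4,2,0,6,6,3](0) P2=[5,3,2,3,4,4](0)
Move 2: P2 pit1 -> P1=[4,2,0,6,6,3](0) P2=[5,0,3,4,5,4](0)
Move 3: P2 pit0 -> P1=[4,2,0,6,6,3](0) P2=[0,1,4,5,6,5](0)
Move 4: P2 pit3 -> P1=[5,3,0,6,6,3](0) P2=[0,1,4,0,7,6](1)
Move 5: P1 pit4 -> P1=[5,3,0,6,0,4](1) P2=[1,2,5,1,7,6](1)

Answer: 1 1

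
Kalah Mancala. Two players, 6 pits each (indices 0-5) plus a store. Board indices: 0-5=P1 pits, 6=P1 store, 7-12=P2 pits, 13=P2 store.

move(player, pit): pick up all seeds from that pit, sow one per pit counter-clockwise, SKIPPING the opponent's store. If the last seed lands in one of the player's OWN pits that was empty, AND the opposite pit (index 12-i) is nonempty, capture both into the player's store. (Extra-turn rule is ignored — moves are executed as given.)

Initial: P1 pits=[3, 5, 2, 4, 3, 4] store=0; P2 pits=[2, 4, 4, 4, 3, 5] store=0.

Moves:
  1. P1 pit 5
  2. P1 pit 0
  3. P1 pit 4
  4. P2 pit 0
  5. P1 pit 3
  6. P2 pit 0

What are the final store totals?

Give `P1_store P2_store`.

Move 1: P1 pit5 -> P1=[3,5,2,4,3,0](1) P2=[3,5,5,4,3,5](0)
Move 2: P1 pit0 -> P1=[0,6,3,5,3,0](1) P2=[3,5,5,4,3,5](0)
Move 3: P1 pit4 -> P1=[0,6,3,5,0,1](2) P2=[4,5,5,4,3,5](0)
Move 4: P2 pit0 -> P1=[0,6,3,5,0,1](2) P2=[0,6,6,5,4,5](0)
Move 5: P1 pit3 -> P1=[0,6,3,0,1,2](3) P2=[1,7,6,5,4,5](0)
Move 6: P2 pit0 -> P1=[0,6,3,0,1,2](3) P2=[0,8,6,5,4,5](0)

Answer: 3 0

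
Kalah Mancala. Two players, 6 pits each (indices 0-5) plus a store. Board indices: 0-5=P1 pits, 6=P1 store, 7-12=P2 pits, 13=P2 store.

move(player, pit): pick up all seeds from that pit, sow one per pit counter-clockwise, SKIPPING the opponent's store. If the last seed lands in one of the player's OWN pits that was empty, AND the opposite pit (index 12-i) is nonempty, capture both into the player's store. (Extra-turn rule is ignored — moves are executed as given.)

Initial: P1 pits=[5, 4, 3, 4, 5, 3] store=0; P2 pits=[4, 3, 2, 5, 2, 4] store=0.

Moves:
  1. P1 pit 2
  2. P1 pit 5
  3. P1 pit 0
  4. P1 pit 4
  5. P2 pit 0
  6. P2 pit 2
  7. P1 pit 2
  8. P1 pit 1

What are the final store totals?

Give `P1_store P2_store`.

Move 1: P1 pit2 -> P1=[5,4,0,5,6,4](0) P2=[4,3,2,5,2,4](0)
Move 2: P1 pit5 -> P1=[5,4,0,5,6,0](1) P2=[5,4,3,5,2,4](0)
Move 3: P1 pit0 -> P1=[0,5,1,6,7,0](7) P2=[0,4,3,5,2,4](0)
Move 4: P1 pit4 -> P1=[0,5,1,6,0,1](8) P2=[1,5,4,6,3,4](0)
Move 5: P2 pit0 -> P1=[0,5,1,6,0,1](8) P2=[0,6,4,6,3,4](0)
Move 6: P2 pit2 -> P1=[0,5,1,6,0,1](8) P2=[0,6,0,7,4,5](1)
Move 7: P1 pit2 -> P1=[0,5,0,7,0,1](8) P2=[0,6,0,7,4,5](1)
Move 8: P1 pit1 -> P1=[0,0,1,8,1,2](9) P2=[0,6,0,7,4,5](1)

Answer: 9 1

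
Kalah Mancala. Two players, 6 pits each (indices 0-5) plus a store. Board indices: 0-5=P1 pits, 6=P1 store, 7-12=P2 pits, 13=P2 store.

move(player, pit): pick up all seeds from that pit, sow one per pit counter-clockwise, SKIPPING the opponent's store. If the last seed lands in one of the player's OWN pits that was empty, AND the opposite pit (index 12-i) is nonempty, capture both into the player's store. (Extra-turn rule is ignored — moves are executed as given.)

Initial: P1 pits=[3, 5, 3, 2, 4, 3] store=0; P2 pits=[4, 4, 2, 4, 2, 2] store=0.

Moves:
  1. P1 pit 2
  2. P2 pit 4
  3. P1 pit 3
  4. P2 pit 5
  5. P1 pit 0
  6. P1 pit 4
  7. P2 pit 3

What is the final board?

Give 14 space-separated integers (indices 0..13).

Answer: 1 8 1 1 0 6 2 5 5 3 0 2 1 3

Derivation:
Move 1: P1 pit2 -> P1=[3,5,0,3,5,4](0) P2=[4,4,2,4,2,2](0)
Move 2: P2 pit4 -> P1=[3,5,0,3,5,4](0) P2=[4,4,2,4,0,3](1)
Move 3: P1 pit3 -> P1=[3,5,0,0,6,5](1) P2=[4,4,2,4,0,3](1)
Move 4: P2 pit5 -> P1=[4,6,0,0,6,5](1) P2=[4,4,2,4,0,0](2)
Move 5: P1 pit0 -> P1=[0,7,1,1,7,5](1) P2=[4,4,2,4,0,0](2)
Move 6: P1 pit4 -> P1=[0,7,1,1,0,6](2) P2=[5,5,3,5,1,0](2)
Move 7: P2 pit3 -> P1=[1,8,1,1,0,6](2) P2=[5,5,3,0,2,1](3)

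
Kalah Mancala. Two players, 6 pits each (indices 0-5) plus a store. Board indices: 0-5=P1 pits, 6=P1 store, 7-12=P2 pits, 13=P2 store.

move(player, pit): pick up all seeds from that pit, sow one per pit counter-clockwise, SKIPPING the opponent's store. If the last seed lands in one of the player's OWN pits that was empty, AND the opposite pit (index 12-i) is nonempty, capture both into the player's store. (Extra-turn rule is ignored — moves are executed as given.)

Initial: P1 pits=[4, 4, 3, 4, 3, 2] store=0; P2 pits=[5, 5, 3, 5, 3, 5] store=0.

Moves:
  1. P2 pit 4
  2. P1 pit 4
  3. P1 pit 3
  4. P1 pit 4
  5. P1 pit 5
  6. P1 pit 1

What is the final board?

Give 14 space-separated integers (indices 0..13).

Answer: 5 0 4 1 1 0 12 0 6 4 6 0 6 1

Derivation:
Move 1: P2 pit4 -> P1=[5,4,3,4,3,2](0) P2=[5,5,3,5,0,6](1)
Move 2: P1 pit4 -> P1=[5,4,3,4,0,3](1) P2=[6,5,3,5,0,6](1)
Move 3: P1 pit3 -> P1=[5,4,3,0,1,4](2) P2=[7,5,3,5,0,6](1)
Move 4: P1 pit4 -> P1=[5,4,3,0,0,5](2) P2=[7,5,3,5,0,6](1)
Move 5: P1 pit5 -> P1=[5,4,3,0,0,0](3) P2=[8,6,4,6,0,6](1)
Move 6: P1 pit1 -> P1=[5,0,4,1,1,0](12) P2=[0,6,4,6,0,6](1)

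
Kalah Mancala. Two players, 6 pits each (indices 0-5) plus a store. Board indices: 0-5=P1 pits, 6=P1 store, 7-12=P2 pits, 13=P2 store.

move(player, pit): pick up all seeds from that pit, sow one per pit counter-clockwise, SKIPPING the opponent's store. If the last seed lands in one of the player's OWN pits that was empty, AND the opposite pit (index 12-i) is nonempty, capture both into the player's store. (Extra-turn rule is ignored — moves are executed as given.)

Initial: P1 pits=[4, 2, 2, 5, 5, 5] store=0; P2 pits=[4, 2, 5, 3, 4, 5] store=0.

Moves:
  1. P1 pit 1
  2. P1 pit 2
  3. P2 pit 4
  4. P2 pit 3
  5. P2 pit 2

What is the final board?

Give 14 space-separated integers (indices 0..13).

Answer: 6 1 0 7 6 6 0 4 2 0 1 2 8 3

Derivation:
Move 1: P1 pit1 -> P1=[4,0,3,6,5,5](0) P2=[4,2,5,3,4,5](0)
Move 2: P1 pit2 -> P1=[4,0,0,7,6,6](0) P2=[4,2,5,3,4,5](0)
Move 3: P2 pit4 -> P1=[5,1,0,7,6,6](0) P2=[4,2,5,3,0,6](1)
Move 4: P2 pit3 -> P1=[5,1,0,7,6,6](0) P2=[4,2,5,0,1,7](2)
Move 5: P2 pit2 -> P1=[6,1,0,7,6,6](0) P2=[4,2,0,1,2,8](3)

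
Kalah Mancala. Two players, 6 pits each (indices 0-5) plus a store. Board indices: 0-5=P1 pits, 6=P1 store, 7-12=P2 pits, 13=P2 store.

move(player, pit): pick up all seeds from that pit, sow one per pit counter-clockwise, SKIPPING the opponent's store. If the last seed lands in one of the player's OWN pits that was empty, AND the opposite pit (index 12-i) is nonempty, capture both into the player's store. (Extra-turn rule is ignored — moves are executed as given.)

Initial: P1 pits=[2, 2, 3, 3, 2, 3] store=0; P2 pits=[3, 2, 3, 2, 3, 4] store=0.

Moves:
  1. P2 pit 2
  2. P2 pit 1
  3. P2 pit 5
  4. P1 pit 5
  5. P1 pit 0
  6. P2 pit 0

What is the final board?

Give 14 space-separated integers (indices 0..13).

Move 1: P2 pit2 -> P1=[2,2,3,3,2,3](0) P2=[3,2,0,3,4,5](0)
Move 2: P2 pit1 -> P1=[2,2,3,3,2,3](0) P2=[3,0,1,4,4,5](0)
Move 3: P2 pit5 -> P1=[3,3,4,4,2,3](0) P2=[3,0,1,4,4,0](1)
Move 4: P1 pit5 -> P1=[3,3,4,4,2,0](1) P2=[4,1,1,4,4,0](1)
Move 5: P1 pit0 -> P1=[0,4,5,5,2,0](1) P2=[4,1,1,4,4,0](1)
Move 6: P2 pit0 -> P1=[0,4,5,5,2,0](1) P2=[0,2,2,5,5,0](1)

Answer: 0 4 5 5 2 0 1 0 2 2 5 5 0 1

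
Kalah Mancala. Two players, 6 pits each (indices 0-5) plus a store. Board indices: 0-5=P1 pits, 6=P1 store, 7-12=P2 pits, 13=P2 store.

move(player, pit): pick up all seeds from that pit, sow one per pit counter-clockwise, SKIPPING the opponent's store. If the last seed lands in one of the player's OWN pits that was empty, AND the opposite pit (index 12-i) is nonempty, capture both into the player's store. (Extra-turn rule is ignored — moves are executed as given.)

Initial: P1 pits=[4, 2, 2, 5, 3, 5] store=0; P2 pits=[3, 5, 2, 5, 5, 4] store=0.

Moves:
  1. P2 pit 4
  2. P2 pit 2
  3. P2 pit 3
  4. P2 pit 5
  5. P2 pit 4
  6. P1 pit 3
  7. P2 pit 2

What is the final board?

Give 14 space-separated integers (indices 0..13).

Answer: 0 2 0 0 5 6 1 4 6 0 0 0 0 21

Derivation:
Move 1: P2 pit4 -> P1=[5,3,3,5,3,5](0) P2=[3,5,2,5,0,5](1)
Move 2: P2 pit2 -> P1=[5,0,3,5,3,5](0) P2=[3,5,0,6,0,5](5)
Move 3: P2 pit3 -> P1=[6,1,4,5,3,5](0) P2=[3,5,0,0,1,6](6)
Move 4: P2 pit5 -> P1=[7,2,5,6,4,5](0) P2=[3,5,0,0,1,0](7)
Move 5: P2 pit4 -> P1=[0,2,5,6,4,5](0) P2=[3,5,0,0,0,0](15)
Move 6: P1 pit3 -> P1=[0,2,5,0,5,6](1) P2=[4,6,1,0,0,0](15)
Move 7: P2 pit2 -> P1=[0,2,0,0,5,6](1) P2=[4,6,0,0,0,0](21)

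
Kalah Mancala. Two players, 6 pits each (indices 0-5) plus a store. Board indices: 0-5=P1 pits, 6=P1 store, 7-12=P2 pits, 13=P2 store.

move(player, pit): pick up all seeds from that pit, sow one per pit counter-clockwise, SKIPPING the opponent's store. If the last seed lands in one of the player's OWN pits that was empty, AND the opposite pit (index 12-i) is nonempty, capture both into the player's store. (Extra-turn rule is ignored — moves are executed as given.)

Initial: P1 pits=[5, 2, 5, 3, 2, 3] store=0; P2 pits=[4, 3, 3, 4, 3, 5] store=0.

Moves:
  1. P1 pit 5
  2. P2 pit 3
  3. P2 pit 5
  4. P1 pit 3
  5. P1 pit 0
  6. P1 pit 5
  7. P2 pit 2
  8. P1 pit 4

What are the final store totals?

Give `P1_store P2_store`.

Answer: 5 2

Derivation:
Move 1: P1 pit5 -> P1=[5,2,5,3,2,0](1) P2=[5,4,3,4,3,5](0)
Move 2: P2 pit3 -> P1=[6,2,5,3,2,0](1) P2=[5,4,3,0,4,6](1)
Move 3: P2 pit5 -> P1=[7,3,6,4,3,0](1) P2=[5,4,3,0,4,0](2)
Move 4: P1 pit3 -> P1=[7,3,6,0,4,1](2) P2=[6,4,3,0,4,0](2)
Move 5: P1 pit0 -> P1=[0,4,7,1,5,2](3) P2=[7,4,3,0,4,0](2)
Move 6: P1 pit5 -> P1=[0,4,7,1,5,0](4) P2=[8,4,3,0,4,0](2)
Move 7: P2 pit2 -> P1=[0,4,7,1,5,0](4) P2=[8,4,0,1,5,1](2)
Move 8: P1 pit4 -> P1=[0,4,7,1,0,1](5) P2=[9,5,1,1,5,1](2)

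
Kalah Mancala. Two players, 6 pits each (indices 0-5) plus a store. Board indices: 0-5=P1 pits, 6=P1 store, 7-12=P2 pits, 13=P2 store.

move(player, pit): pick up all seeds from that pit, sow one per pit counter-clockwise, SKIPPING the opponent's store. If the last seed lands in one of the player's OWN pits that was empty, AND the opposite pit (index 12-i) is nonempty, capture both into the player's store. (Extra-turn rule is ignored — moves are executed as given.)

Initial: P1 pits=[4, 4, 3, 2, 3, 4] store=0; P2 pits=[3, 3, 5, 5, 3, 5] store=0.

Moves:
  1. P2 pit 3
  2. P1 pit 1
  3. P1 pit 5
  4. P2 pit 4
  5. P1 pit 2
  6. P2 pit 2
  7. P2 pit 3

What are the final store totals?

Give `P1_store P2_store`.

Move 1: P2 pit3 -> P1=[5,5,3,2,3,4](0) P2=[3,3,5,0,4,6](1)
Move 2: P1 pit1 -> P1=[5,0,4,3,4,5](1) P2=[3,3,5,0,4,6](1)
Move 3: P1 pit5 -> P1=[5,0,4,3,4,0](2) P2=[4,4,6,1,4,6](1)
Move 4: P2 pit4 -> P1=[6,1,4,3,4,0](2) P2=[4,4,6,1,0,7](2)
Move 5: P1 pit2 -> P1=[6,1,0,4,5,1](3) P2=[4,4,6,1,0,7](2)
Move 6: P2 pit2 -> P1=[7,2,0,4,5,1](3) P2=[4,4,0,2,1,8](3)
Move 7: P2 pit3 -> P1=[7,2,0,4,5,1](3) P2=[4,4,0,0,2,9](3)

Answer: 3 3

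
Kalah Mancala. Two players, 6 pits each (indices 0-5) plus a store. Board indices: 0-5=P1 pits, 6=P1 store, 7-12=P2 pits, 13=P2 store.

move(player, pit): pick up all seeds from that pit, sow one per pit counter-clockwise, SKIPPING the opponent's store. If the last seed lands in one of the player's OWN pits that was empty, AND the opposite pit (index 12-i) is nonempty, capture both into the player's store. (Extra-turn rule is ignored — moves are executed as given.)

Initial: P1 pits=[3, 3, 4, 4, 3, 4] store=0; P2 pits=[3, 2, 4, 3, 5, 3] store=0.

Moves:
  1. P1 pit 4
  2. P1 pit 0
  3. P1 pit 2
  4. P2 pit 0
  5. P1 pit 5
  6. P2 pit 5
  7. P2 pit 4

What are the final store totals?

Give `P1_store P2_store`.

Move 1: P1 pit4 -> P1=[3,3,4,4,0,5](1) P2=[4,2,4,3,5,3](0)
Move 2: P1 pit0 -> P1=[0,4,5,5,0,5](1) P2=[4,2,4,3,5,3](0)
Move 3: P1 pit2 -> P1=[0,4,0,6,1,6](2) P2=[5,2,4,3,5,3](0)
Move 4: P2 pit0 -> P1=[0,4,0,6,1,6](2) P2=[0,3,5,4,6,4](0)
Move 5: P1 pit5 -> P1=[0,4,0,6,1,0](3) P2=[1,4,6,5,7,4](0)
Move 6: P2 pit5 -> P1=[1,5,1,6,1,0](3) P2=[1,4,6,5,7,0](1)
Move 7: P2 pit4 -> P1=[2,6,2,7,2,0](3) P2=[1,4,6,5,0,1](2)

Answer: 3 2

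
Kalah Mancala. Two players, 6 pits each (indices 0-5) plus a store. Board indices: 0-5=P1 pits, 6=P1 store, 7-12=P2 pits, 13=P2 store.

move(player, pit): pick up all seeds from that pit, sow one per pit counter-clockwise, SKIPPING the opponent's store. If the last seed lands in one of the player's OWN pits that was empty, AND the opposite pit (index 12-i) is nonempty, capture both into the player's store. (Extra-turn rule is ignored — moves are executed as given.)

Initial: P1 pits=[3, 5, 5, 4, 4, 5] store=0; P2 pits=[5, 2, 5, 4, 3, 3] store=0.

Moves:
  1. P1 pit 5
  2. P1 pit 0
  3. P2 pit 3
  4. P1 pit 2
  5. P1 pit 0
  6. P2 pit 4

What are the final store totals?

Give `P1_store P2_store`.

Move 1: P1 pit5 -> P1=[3,5,5,4,4,0](1) P2=[6,3,6,5,3,3](0)
Move 2: P1 pit0 -> P1=[0,6,6,5,4,0](1) P2=[6,3,6,5,3,3](0)
Move 3: P2 pit3 -> P1=[1,7,6,5,4,0](1) P2=[6,3,6,0,4,4](1)
Move 4: P1 pit2 -> P1=[1,7,0,6,5,1](2) P2=[7,4,6,0,4,4](1)
Move 5: P1 pit0 -> P1=[0,8,0,6,5,1](2) P2=[7,4,6,0,4,4](1)
Move 6: P2 pit4 -> P1=[1,9,0,6,5,1](2) P2=[7,4,6,0,0,5](2)

Answer: 2 2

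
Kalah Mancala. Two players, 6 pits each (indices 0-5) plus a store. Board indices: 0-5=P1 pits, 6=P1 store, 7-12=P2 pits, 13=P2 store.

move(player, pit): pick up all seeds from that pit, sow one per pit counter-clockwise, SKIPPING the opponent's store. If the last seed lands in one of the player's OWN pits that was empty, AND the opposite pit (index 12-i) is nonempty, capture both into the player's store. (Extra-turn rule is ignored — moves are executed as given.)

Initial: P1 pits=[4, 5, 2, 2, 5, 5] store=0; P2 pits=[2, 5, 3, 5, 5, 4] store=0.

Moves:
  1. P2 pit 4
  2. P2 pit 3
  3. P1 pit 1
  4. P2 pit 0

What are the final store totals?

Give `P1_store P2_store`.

Move 1: P2 pit4 -> P1=[5,6,3,2,5,5](0) P2=[2,5,3,5,0,5](1)
Move 2: P2 pit3 -> P1=[6,7,3,2,5,5](0) P2=[2,5,3,0,1,6](2)
Move 3: P1 pit1 -> P1=[6,0,4,3,6,6](1) P2=[3,6,3,0,1,6](2)
Move 4: P2 pit0 -> P1=[6,0,0,3,6,6](1) P2=[0,7,4,0,1,6](7)

Answer: 1 7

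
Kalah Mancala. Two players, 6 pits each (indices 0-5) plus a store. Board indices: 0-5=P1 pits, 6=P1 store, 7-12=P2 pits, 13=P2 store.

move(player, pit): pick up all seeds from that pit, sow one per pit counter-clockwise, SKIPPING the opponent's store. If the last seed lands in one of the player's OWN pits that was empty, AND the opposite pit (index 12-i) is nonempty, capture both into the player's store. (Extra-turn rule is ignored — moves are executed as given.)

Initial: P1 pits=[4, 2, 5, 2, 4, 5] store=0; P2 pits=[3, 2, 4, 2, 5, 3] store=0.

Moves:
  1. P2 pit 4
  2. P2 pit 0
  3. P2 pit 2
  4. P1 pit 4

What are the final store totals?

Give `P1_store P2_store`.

Move 1: P2 pit4 -> P1=[5,3,6,2,4,5](0) P2=[3,2,4,2,0,4](1)
Move 2: P2 pit0 -> P1=[5,3,6,2,4,5](0) P2=[0,3,5,3,0,4](1)
Move 3: P2 pit2 -> P1=[6,3,6,2,4,5](0) P2=[0,3,0,4,1,5](2)
Move 4: P1 pit4 -> P1=[6,3,6,2,0,6](1) P2=[1,4,0,4,1,5](2)

Answer: 1 2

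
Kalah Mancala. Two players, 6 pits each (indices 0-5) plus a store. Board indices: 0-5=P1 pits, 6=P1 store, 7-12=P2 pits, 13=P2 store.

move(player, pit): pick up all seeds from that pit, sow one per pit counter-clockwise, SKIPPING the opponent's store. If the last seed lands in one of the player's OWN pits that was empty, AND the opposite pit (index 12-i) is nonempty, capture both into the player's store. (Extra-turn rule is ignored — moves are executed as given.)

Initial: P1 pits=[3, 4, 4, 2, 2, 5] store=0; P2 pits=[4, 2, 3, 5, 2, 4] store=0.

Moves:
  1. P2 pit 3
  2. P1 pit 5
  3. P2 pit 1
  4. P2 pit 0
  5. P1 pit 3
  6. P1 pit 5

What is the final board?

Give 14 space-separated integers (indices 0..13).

Answer: 4 5 4 0 3 0 2 0 1 6 3 5 6 1

Derivation:
Move 1: P2 pit3 -> P1=[4,5,4,2,2,5](0) P2=[4,2,3,0,3,5](1)
Move 2: P1 pit5 -> P1=[4,5,4,2,2,0](1) P2=[5,3,4,1,3,5](1)
Move 3: P2 pit1 -> P1=[4,5,4,2,2,0](1) P2=[5,0,5,2,4,5](1)
Move 4: P2 pit0 -> P1=[4,5,4,2,2,0](1) P2=[0,1,6,3,5,6](1)
Move 5: P1 pit3 -> P1=[4,5,4,0,3,1](1) P2=[0,1,6,3,5,6](1)
Move 6: P1 pit5 -> P1=[4,5,4,0,3,0](2) P2=[0,1,6,3,5,6](1)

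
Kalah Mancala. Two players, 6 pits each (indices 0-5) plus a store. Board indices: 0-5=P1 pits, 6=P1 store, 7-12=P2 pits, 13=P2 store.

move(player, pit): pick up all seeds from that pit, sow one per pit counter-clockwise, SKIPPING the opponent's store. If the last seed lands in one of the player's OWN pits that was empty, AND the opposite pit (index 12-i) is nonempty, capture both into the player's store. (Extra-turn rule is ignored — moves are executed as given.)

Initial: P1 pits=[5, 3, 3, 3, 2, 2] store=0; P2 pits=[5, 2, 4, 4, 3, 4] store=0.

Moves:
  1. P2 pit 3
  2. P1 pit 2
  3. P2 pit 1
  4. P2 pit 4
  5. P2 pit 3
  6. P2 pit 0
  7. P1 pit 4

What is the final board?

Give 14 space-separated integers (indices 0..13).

Answer: 7 0 0 4 0 4 1 1 1 6 1 1 7 7

Derivation:
Move 1: P2 pit3 -> P1=[6,3,3,3,2,2](0) P2=[5,2,4,0,4,5](1)
Move 2: P1 pit2 -> P1=[6,3,0,4,3,3](0) P2=[5,2,4,0,4,5](1)
Move 3: P2 pit1 -> P1=[6,3,0,4,3,3](0) P2=[5,0,5,1,4,5](1)
Move 4: P2 pit4 -> P1=[7,4,0,4,3,3](0) P2=[5,0,5,1,0,6](2)
Move 5: P2 pit3 -> P1=[7,0,0,4,3,3](0) P2=[5,0,5,0,0,6](7)
Move 6: P2 pit0 -> P1=[7,0,0,4,3,3](0) P2=[0,1,6,1,1,7](7)
Move 7: P1 pit4 -> P1=[7,0,0,4,0,4](1) P2=[1,1,6,1,1,7](7)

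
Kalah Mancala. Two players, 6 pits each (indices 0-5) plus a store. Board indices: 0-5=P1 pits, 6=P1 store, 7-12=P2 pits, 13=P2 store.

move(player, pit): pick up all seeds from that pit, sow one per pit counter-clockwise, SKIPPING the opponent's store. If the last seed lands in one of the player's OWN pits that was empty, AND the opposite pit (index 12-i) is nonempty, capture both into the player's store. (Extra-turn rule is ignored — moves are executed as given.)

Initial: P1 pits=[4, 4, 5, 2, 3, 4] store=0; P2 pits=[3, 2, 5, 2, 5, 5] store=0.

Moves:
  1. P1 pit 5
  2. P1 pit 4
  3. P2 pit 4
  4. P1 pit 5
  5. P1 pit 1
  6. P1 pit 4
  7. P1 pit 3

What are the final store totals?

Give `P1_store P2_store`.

Answer: 5 1

Derivation:
Move 1: P1 pit5 -> P1=[4,4,5,2,3,0](1) P2=[4,3,6,2,5,5](0)
Move 2: P1 pit4 -> P1=[4,4,5,2,0,1](2) P2=[5,3,6,2,5,5](0)
Move 3: P2 pit4 -> P1=[5,5,6,2,0,1](2) P2=[5,3,6,2,0,6](1)
Move 4: P1 pit5 -> P1=[5,5,6,2,0,0](3) P2=[5,3,6,2,0,6](1)
Move 5: P1 pit1 -> P1=[5,0,7,3,1,1](4) P2=[5,3,6,2,0,6](1)
Move 6: P1 pit4 -> P1=[5,0,7,3,0,2](4) P2=[5,3,6,2,0,6](1)
Move 7: P1 pit3 -> P1=[5,0,7,0,1,3](5) P2=[5,3,6,2,0,6](1)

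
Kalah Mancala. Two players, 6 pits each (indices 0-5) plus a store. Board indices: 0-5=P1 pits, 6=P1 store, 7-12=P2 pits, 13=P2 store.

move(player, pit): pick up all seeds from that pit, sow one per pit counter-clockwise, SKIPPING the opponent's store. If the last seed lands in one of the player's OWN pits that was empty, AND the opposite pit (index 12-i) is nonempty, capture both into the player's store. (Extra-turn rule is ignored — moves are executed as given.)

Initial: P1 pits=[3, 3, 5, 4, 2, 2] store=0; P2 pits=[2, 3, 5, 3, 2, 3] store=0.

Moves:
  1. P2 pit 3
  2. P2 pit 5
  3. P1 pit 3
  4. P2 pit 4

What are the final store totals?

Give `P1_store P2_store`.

Answer: 1 3

Derivation:
Move 1: P2 pit3 -> P1=[3,3,5,4,2,2](0) P2=[2,3,5,0,3,4](1)
Move 2: P2 pit5 -> P1=[4,4,6,4,2,2](0) P2=[2,3,5,0,3,0](2)
Move 3: P1 pit3 -> P1=[4,4,6,0,3,3](1) P2=[3,3,5,0,3,0](2)
Move 4: P2 pit4 -> P1=[5,4,6,0,3,3](1) P2=[3,3,5,0,0,1](3)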